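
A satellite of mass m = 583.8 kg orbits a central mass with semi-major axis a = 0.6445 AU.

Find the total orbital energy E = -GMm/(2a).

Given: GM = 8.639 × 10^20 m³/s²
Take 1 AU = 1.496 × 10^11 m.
a = 0.6445 AU = 9.64172 × 10^10 m
GM = 8.639 × 10^20 m³/s²
2a = 1.92834 × 10^11 m
GMm = 8.639 × 10^20 × 583.8 = 5.04345 × 10^23 m³·kg/s²
E = −GMm/(2a) = -2.61543 × 10^12 J ≈ -2.615 TJ

Final answer: -2.615 TJ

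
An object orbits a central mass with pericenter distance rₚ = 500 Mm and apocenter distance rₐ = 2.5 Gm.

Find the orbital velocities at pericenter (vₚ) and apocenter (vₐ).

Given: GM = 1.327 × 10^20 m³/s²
rₚ = 500 Mm = 5 × 10^8 m
rₐ = 2.5 Gm = 2.5 × 10^9 m
GM = 1.327 × 10^20 m³/s²
a = (rₚ + rₐ)/2 = 1.5 × 10^9 m
Vis-viva: v² = GM (2/r − 1/a)
vₚ² = 1.327 × 10^20 × (4 × 10^-9 − 6.66667 × 10^-10) = 4.42333 × 10^11 m²/s²
vₚ = 665081 m/s ≈ 665.1 km/s
vₐ² = 1.327 × 10^20 × (8 × 10^-10 − 6.66667 × 10^-10) = 1.76933 × 10^10 m²/s²
vₐ = 133016 m/s ≈ 133 km/s

Final answer: vₚ = 665.1 km/s, vₐ = 133 km/s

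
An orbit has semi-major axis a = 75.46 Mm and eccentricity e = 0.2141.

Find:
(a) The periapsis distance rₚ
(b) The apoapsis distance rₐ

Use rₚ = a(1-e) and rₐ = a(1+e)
a = 75.46 Mm = 7.546 × 10^7 m
e = 0.2141:  1 − e = 0.7859,  1 + e = 1.2141
(a) rₚ = a(1 − e) = 7.546 × 10^7 m × 0.7859 = 5.9304 × 10^7 m ≈ 59.3 Mm
(b) rₐ = a(1 + e) = 7.546 × 10^7 m × 1.2141 = 9.1616 × 10^7 m ≈ 91.62 Mm

Final answer:
(a) rₚ = 59.3 Mm
(b) rₐ = 91.62 Mm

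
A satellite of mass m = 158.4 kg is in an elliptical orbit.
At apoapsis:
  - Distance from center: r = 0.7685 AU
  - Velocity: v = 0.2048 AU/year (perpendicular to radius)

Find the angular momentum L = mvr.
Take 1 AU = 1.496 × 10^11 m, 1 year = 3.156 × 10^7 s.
r = 0.7685 AU = 1.14968 × 10^11 m
v = 0.2048 AU/year = 970.788 m/s
vr = 970.788 × 1.14968 × 10^11 = 1.11609 × 10^14 m²/s
L = m × vr = 158.4 × 1.11609 × 10^14 = 1.76789 × 10^16 kg·m²/s ≈ 1.768 × 10^16 kg·m²/s

Final answer: L = 1.768 × 10^16 kg·m²/s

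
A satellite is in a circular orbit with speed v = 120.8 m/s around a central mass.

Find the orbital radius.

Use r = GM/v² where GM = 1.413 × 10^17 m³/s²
v = 120.8 m/s
GM = 1.413 × 10^17 m³/s²
v² = 14592.6 m²/s²
r = GM/v² = (1.413 × 10^17) / 14592.6 = 9.68296 × 10^12 m ≈ 9.683 × 10^12 m

Final answer: 9.683 × 10^12 m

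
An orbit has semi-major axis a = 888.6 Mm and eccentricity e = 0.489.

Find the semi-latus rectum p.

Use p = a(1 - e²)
a = 888.6 Mm = 8.886 × 10^8 m
e = 0.489,  e² = 0.239121,  1 − e² = 0.760879
p = a(1 − e²) = 8.886 × 10^8 m × 0.760879 = 6.76117 × 10^8 m ≈ 676.1 Mm

Final answer: p = 676.1 Mm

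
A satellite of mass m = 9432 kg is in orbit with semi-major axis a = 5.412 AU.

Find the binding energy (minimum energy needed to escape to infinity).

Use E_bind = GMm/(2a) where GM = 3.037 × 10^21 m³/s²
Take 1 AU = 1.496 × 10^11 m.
a = 5.412 AU = 8.09635 × 10^11 m
GM = 3.037 × 10^21 m³/s²
m = 9432 kg
GMm = 3.037 × 10^21 × 9432 = 2.8645 × 10^25 m³·kg/s²
2a = 1.61927 × 10^12 m
E_bind = GMm/(2a) = 1.76901 × 10^13 J ≈ 17.69 TJ

Final answer: 17.69 TJ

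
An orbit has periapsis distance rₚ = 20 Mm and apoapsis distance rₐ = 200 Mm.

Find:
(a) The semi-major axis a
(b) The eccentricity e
rₚ = 20 Mm = 2 × 10^7 m
rₐ = 200 Mm = 2 × 10^8 m
(a) a = (rₚ + rₐ)/2 = 1.1 × 10^8 m ≈ 110 Mm
(b) e = (rₐ − rₚ)/(rₐ + rₚ) = (1.8 × 10^8) / (2.2 × 10^8) = 0.818182

Final answer:
(a) a = 110 Mm
(b) e = 0.8182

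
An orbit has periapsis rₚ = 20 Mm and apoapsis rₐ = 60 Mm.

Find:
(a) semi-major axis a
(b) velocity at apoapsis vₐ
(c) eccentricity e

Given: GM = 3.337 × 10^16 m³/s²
rₚ = 20 Mm = 2 × 10^7 m
rₐ = 60 Mm = 6 × 10^7 m
GM = 3.337 × 10^16 m³/s²
a = (rₚ + rₐ)/2 = 4 × 10^7 m
e = (rₐ − rₚ)/(rₐ + rₚ) = (4 × 10^7) / (8 × 10^7) = 0.5
(a) a = 4 × 10^7 m ≈ 40 Mm
(b) vₐ² = GM (2/rₐ − 1/a) = 3.337 × 10^16 × (3.33333 × 10^-8 − 2.5 × 10^-8) = 2.78083 × 10^8 m²/s²;  vₐ = 16675.8 m/s ≈ 16.68 km/s
(c) e = 0.5 ≈ 0.5

Final answer:
(a) semi-major axis a = 40 Mm
(b) velocity at apoapsis vₐ = 16.68 km/s
(c) eccentricity e = 0.5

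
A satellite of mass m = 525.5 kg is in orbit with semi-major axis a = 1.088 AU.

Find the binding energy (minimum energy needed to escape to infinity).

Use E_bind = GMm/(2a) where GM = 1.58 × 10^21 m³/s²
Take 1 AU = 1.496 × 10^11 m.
a = 1.088 AU = 1.62765 × 10^11 m
GM = 1.58 × 10^21 m³/s²
m = 525.5 kg
GMm = 1.58 × 10^21 × 525.5 = 8.3029 × 10^23 m³·kg/s²
2a = 3.2553 × 10^11 m
E_bind = GMm/(2a) = 2.55058 × 10^12 J ≈ 2.551 TJ

Final answer: 2.551 TJ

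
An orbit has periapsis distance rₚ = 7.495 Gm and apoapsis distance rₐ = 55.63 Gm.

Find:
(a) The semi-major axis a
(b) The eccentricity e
rₚ = 7.495 Gm = 7.495 × 10^9 m
rₐ = 55.63 Gm = 5.563 × 10^10 m
(a) a = (rₚ + rₐ)/2 = 3.15625 × 10^10 m ≈ 31.56 Gm
(b) e = (rₐ − rₚ)/(rₐ + rₚ) = (4.8135 × 10^10) / (6.3125 × 10^10) = 0.762535

Final answer:
(a) a = 31.56 Gm
(b) e = 0.7625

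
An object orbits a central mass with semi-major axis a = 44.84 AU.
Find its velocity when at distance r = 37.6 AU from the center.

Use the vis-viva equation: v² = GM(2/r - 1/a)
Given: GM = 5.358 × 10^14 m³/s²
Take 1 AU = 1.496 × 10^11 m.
a = 44.84 AU = 6.70806 × 10^12 m
r = 37.6 AU = 5.62496 × 10^12 m
GM = 5.358 × 10^14 m³/s²
2/r − 1/a = 3.55558 × 10^-13 − 1.49074 × 10^-13 = 2.06484 × 10^-13 m⁻¹
v² = GM (2/r − 1/a) = 110.634 m²/s²
v = 10.5183 m/s ≈ 10.52 m/s

Final answer: 10.52 m/s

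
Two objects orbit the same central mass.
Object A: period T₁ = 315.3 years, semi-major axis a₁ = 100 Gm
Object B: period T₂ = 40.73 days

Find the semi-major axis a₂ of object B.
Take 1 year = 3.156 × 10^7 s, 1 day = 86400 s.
T₁ = 315.3 years = 9.95087 × 10^9 s
T₂ = 40.73 days = 3.51907 × 10^6 s
a₁ = 100 Gm = 1 × 10^11 m
Kepler's third law: (T₂/T₁)² = (a₂/a₁)³  ⇒  a₂ = a₁ (T₂/T₁)^(2/3)
T₂/T₁ = 0.000353645
(T₂/T₁)^(2/3) = 0.00500086
a₂ = 1 × 10^11 m × 0.00500086 = 5.00086 × 10^8 m ≈ 500.1 Mm

Final answer: a₂ = 500.1 Mm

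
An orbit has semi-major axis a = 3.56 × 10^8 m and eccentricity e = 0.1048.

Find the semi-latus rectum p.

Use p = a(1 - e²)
a = 3.56 × 10^8 m
e = 0.1048,  e² = 0.010983,  1 − e² = 0.989017
p = a(1 − e²) = 3.56 × 10^8 m × 0.989017 = 3.5209 × 10^8 m ≈ 3.521 × 10^8 m

Final answer: p = 3.521 × 10^8 m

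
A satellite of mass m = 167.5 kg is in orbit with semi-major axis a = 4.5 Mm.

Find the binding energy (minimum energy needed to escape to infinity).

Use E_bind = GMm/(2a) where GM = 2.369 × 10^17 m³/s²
a = 4.5 Mm = 4.5 × 10^6 m
GM = 2.369 × 10^17 m³/s²
m = 167.5 kg
GMm = 2.369 × 10^17 × 167.5 = 3.96808 × 10^19 m³·kg/s²
2a = 9 × 10^6 m
E_bind = GMm/(2a) = 4.40897 × 10^12 J ≈ 4.409 TJ

Final answer: 4.409 TJ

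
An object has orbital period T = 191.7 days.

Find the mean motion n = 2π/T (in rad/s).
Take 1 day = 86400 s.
T = 191.7 days = 1.65629 × 10^7 s
n = 2π / (1.65629 × 10^7 s) = 3.79353 × 10^-7 rad/s ≈ 3.794 × 10^-7 rad/s

Final answer: n = 3.794 × 10^-7 rad/s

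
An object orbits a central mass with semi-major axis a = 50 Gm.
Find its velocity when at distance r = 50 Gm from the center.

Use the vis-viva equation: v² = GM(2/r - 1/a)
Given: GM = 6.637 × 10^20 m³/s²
a = 50 Gm = 5 × 10^10 m
r = 50 Gm = 5 × 10^10 m
GM = 6.637 × 10^20 m³/s²
2/r − 1/a = 4 × 10^-11 − 2 × 10^-11 = 2 × 10^-11 m⁻¹
v² = GM (2/r − 1/a) = 1.3274 × 10^10 m²/s²
v = 115213 m/s ≈ 115.2 km/s

Final answer: 115.2 km/s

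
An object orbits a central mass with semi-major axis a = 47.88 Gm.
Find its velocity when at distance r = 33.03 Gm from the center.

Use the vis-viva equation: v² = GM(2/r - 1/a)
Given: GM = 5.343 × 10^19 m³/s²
a = 47.88 Gm = 4.788 × 10^10 m
r = 33.03 Gm = 3.303 × 10^10 m
GM = 5.343 × 10^19 m³/s²
2/r − 1/a = 6.0551 × 10^-11 − 2.08855 × 10^-11 = 3.96655 × 10^-11 m⁻¹
v² = GM (2/r − 1/a) = 2.11933 × 10^9 m²/s²
v = 46036.1 m/s ≈ 46.04 km/s

Final answer: 46.04 km/s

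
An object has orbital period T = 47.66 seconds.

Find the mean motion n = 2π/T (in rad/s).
T = 47.66 seconds
n = 2π / 47.66 s = 0.131834 rad/s ≈ 0.1318 rad/s

Final answer: n = 0.1318 rad/s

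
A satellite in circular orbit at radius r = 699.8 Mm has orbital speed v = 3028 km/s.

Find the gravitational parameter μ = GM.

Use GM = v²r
r = 699.8 Mm = 6.998 × 10^8 m
v = 3028 km/s = 3.028 × 10^6 m/s
v² = 9.16878 × 10^12 m²/s²
GM = v²r = 9.16878 × 10^12 × 6.998 × 10^8 = 6.41632 × 10^21 m³/s²
GM ≈ 6.416 × 10^21 m³/s²

Final answer: GM = 6.416 × 10^21 m³/s²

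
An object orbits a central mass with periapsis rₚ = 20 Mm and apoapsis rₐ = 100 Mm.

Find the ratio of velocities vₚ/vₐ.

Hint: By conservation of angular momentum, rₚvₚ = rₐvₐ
rₚ = 20 Mm = 2 × 10^7 m
rₐ = 100 Mm = 1 × 10^8 m
rₚvₚ = rₐvₐ  ⇒  vₚ/vₐ = rₐ/rₚ
vₚ/vₐ = (1 × 10^8) / (2 × 10^7) = 5

Final answer: vₚ/vₐ = 5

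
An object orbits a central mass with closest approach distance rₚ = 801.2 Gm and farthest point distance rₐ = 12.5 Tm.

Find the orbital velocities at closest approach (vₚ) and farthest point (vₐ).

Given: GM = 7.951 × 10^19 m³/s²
rₚ = 801.2 Gm = 8.012 × 10^11 m
rₐ = 12.5 Tm = 1.25 × 10^13 m
GM = 7.951 × 10^19 m³/s²
a = (rₚ + rₐ)/2 = 6.6506 × 10^12 m
Vis-viva: v² = GM (2/r − 1/a)
vₚ² = 7.951 × 10^19 × (2.49626 × 10^-12 − 1.50362 × 10^-13) = 1.86522 × 10^8 m²/s²
vₚ = 13657.3 m/s ≈ 13.66 km/s
vₐ² = 7.951 × 10^19 × (1.6 × 10^-13 − 1.50362 × 10^-13) = 766288 m²/s²
vₐ = 875.379 m/s ≈ 875.4 m/s

Final answer: vₚ = 13.66 km/s, vₐ = 875.4 m/s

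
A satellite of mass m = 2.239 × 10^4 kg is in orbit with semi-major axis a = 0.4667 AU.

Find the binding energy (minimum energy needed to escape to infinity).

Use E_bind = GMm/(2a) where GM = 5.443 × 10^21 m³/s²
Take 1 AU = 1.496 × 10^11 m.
a = 0.4667 AU = 6.98183 × 10^10 m
GM = 5.443 × 10^21 m³/s²
m = 2.239 × 10^4 kg
GMm = 5.443 × 10^21 × 22390 = 1.21869 × 10^26 m³·kg/s²
2a = 1.39637 × 10^11 m
E_bind = GMm/(2a) = 8.72756 × 10^14 J ≈ 872.8 TJ

Final answer: 872.8 TJ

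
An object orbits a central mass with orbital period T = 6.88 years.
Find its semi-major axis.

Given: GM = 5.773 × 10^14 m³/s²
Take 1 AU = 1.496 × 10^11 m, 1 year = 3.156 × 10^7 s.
T = 6.88 years = 2.17133 × 10^8 s
GM = 5.773 × 10^14 m³/s²
Kepler's third law: a³ = GM T² / (4π²)
T² = 4.71467 × 10^16 s²
a³ = (5.773 × 10^14) × (4.71467 × 10^16) / (4π²) = 6.89434 × 10^29 m³
a = (a³)^(1/3) = 8.83414 × 10^9 m ≈ 0.05905 AU

Final answer: 0.05905 AU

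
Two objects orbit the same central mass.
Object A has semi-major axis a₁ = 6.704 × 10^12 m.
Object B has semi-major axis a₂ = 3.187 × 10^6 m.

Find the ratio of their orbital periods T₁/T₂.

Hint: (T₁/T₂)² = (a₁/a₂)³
a₁ = 6.704 × 10^12 m
a₂ = 3.187 × 10^6 m
a₁/a₂ = 2.10355 × 10^6
T₁/T₂ = (a₁/a₂)^(3/2) = (2.10355 × 10^6)^1.5 = 3.0509 × 10^9

Final answer: T₁/T₂ = 3.051 × 10^9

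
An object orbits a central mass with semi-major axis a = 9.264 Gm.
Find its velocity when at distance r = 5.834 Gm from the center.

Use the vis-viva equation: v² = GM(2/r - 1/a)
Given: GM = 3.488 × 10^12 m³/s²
a = 9.264 Gm = 9.264 × 10^9 m
r = 5.834 Gm = 5.834 × 10^9 m
GM = 3.488 × 10^12 m³/s²
2/r − 1/a = 3.42818 × 10^-10 − 1.07945 × 10^-10 = 2.34873 × 10^-10 m⁻¹
v² = GM (2/r − 1/a) = 819.238 m²/s²
v = 28.6223 m/s ≈ 28.62 m/s

Final answer: 28.62 m/s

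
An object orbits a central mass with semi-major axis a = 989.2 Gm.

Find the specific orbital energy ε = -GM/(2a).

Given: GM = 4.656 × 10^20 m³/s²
a = 989.2 Gm = 9.892 × 10^11 m
GM = 4.656 × 10^20 m³/s²
2a = 1.9784 × 10^12 m
ε = −GM/(2a) = -2.35342 × 10^8 J/kg ≈ -235.3 MJ/kg

Final answer: -235.3 MJ/kg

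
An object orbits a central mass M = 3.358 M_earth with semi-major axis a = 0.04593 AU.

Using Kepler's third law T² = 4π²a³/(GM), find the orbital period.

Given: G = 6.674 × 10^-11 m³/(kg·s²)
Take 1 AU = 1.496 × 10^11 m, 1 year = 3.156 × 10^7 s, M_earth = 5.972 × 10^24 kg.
M = 3.358 M_earth = 2.0054 × 10^25 kg
GM = G × M = 6.674 × 10^-11 × 2.0054 × 10^25 = 1.3384 × 10^15 m³/s²
a = 0.04593 AU = 6.87113 × 10^9 m
a³ = 3.24402 × 10^29 m³
T = 2π √(a³/GM) = 2π √((3.24402 × 10^29) / (1.3384 × 10^15)) = 2π × 1.55686 × 10^7 s
T = 9.78202 × 10^7 s ≈ 3.099 years

Final answer: 3.099 years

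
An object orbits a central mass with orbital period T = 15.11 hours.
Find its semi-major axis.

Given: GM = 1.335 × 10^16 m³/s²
T = 15.11 hours = 54396 s
GM = 1.335 × 10^16 m³/s²
Kepler's third law: a³ = GM T² / (4π²)
T² = 2.95892 × 10^9 s²
a³ = (1.335 × 10^16) × (2.95892 × 10^9) / (4π²) = 1.00059 × 10^24 m³
a = (a³)^(1/3) = 1.0002 × 10^8 m ≈ 100 Mm

Final answer: 100 Mm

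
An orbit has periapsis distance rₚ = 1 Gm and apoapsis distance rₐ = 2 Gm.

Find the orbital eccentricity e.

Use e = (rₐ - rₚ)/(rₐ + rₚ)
rₚ = 1 Gm = 1 × 10^9 m
rₐ = 2 Gm = 2 × 10^9 m
rₐ − rₚ = 1 × 10^9 m
rₐ + rₚ = 3 × 10^9 m
e = (rₐ − rₚ)/(rₐ + rₚ) = 0.333333

Final answer: e = 0.3333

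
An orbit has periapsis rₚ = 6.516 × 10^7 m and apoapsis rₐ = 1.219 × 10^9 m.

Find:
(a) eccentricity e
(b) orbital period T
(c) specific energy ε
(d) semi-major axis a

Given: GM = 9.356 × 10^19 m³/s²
rₚ = 6.516 × 10^7 m
rₐ = 1.219 × 10^9 m
GM = 9.356 × 10^19 m³/s²
a = (rₚ + rₐ)/2 = 6.4208 × 10^8 m
e = (rₐ − rₚ)/(rₐ + rₚ) = (1.15384 × 10^9) / (1.28416 × 10^9) = 0.898517
(a) e = 0.898517 ≈ 0.8985
(b) a³ = 2.64708 × 10^26 m³;  T = 2π √(a³/GM) = 2π × 1682.05 s = 10568.6 s ≈ 2.936 hours
(c) 2a = 1.28416 × 10^9 m;  ε = −GM/(2a) = -7.2857 × 10^10 J/kg ≈ -72.86 GJ/kg
(d) a = 6.4208 × 10^8 m ≈ 6.421 × 10^8 m

Final answer:
(a) eccentricity e = 0.8985
(b) orbital period T = 2.936 hours
(c) specific energy ε = -72.86 GJ/kg
(d) semi-major axis a = 6.421 × 10^8 m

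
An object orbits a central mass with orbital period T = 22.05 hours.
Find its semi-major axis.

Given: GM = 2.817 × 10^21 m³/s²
T = 22.05 hours = 79380 s
GM = 2.817 × 10^21 m³/s²
Kepler's third law: a³ = GM T² / (4π²)
T² = 6.30118 × 10^9 s²
a³ = (2.817 × 10^21) × (6.30118 × 10^9) / (4π²) = 4.49624 × 10^29 m³
a = (a³)^(1/3) = 7.66096 × 10^9 m ≈ 7.661 Gm

Final answer: 7.661 Gm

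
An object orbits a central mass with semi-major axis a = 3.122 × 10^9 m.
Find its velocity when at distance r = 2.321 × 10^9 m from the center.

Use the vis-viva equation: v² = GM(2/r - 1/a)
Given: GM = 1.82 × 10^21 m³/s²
a = 3.122 × 10^9 m
r = 2.321 × 10^9 m
GM = 1.82 × 10^21 m³/s²
2/r − 1/a = 8.61698 × 10^-10 − 3.20307 × 10^-10 = 5.4139 × 10^-10 m⁻¹
v² = GM (2/r − 1/a) = 9.8533 × 10^11 m²/s²
v = 992638 m/s ≈ 992.6 km/s

Final answer: 992.6 km/s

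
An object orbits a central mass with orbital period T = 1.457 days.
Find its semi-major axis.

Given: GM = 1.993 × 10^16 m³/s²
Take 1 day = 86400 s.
T = 1.457 days = 125885 s
GM = 1.993 × 10^16 m³/s²
Kepler's third law: a³ = GM T² / (4π²)
T² = 1.5847 × 10^10 s²
a³ = (1.993 × 10^16) × (1.5847 × 10^10) / (4π²) = 8.00008 × 10^24 m³
a = (a³)^(1/3) = 2.00001 × 10^8 m ≈ 200 Mm

Final answer: 200 Mm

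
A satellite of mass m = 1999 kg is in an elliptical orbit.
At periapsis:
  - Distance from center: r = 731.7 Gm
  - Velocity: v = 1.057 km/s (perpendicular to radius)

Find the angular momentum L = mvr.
r = 731.7 Gm = 7.317 × 10^11 m
v = 1.057 km/s = 1057 m/s
vr = 1057 × 7.317 × 10^11 = 7.73407 × 10^14 m²/s
L = m × vr = 1999 × 7.73407 × 10^14 = 1.54604 × 10^18 kg·m²/s ≈ 1.546 × 10^18 kg·m²/s

Final answer: L = 1.546 × 10^18 kg·m²/s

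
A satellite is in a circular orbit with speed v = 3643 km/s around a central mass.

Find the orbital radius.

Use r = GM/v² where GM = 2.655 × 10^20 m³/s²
v = 3643 km/s = 3.643 × 10^6 m/s
GM = 2.655 × 10^20 m³/s²
v² = 1.32714 × 10^13 m²/s²
r = GM/v² = (2.655 × 10^20) / (1.32714 × 10^13) = 2.00054 × 10^7 m ≈ 20.01 Mm

Final answer: 20.01 Mm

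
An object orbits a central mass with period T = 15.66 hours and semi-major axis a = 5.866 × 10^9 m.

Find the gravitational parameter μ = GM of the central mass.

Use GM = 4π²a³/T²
T = 15.66 hours = 56376 s
a = 5.866 × 10^9 m
a³ = 2.01849 × 10^29 m³
T² = 3.17825 × 10^9 s²
GM = 4π² × (2.01849 × 10^29) / (3.17825 × 10^9) = 2.50725 × 10^21 m³/s²
GM ≈ 2.507 × 10^21 m³/s²

Final answer: GM = 2.507 × 10^21 m³/s²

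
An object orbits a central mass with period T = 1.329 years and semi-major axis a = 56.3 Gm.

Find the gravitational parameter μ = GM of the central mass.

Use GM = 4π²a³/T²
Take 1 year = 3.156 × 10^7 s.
T = 1.329 years = 4.19432 × 10^7 s
a = 56.3 Gm = 5.63 × 10^10 m
a³ = 1.78454 × 10^32 m³
T² = 1.75924 × 10^15 s²
GM = 4π² × (1.78454 × 10^32) / (1.75924 × 10^15) = 4.00462 × 10^18 m³/s²
GM ≈ 4.005 × 10^18 m³/s²

Final answer: GM = 4.005 × 10^18 m³/s²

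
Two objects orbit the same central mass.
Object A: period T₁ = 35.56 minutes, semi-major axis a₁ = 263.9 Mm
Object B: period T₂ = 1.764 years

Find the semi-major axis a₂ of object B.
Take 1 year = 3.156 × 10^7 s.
T₁ = 35.56 minutes = 2133.6 s
T₂ = 1.764 years = 5.56718 × 10^7 s
a₁ = 263.9 Mm = 2.639 × 10^8 m
Kepler's third law: (T₂/T₁)² = (a₂/a₁)³  ⇒  a₂ = a₁ (T₂/T₁)^(2/3)
T₂/T₁ = 26092.9
(T₂/T₁)^(2/3) = 879.728
a₂ = 2.639 × 10^8 m × 879.728 = 2.3216 × 10^11 m ≈ 232.2 Gm

Final answer: a₂ = 232.2 Gm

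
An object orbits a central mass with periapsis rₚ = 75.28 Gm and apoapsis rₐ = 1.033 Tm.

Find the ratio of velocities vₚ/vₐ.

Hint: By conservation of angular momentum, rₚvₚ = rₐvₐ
rₚ = 75.28 Gm = 7.528 × 10^10 m
rₐ = 1.033 Tm = 1.033 × 10^12 m
rₚvₚ = rₐvₐ  ⇒  vₚ/vₐ = rₐ/rₚ
vₚ/vₐ = (1.033 × 10^12) / (7.528 × 10^10) = 13.7221

Final answer: vₚ/vₐ = 13.72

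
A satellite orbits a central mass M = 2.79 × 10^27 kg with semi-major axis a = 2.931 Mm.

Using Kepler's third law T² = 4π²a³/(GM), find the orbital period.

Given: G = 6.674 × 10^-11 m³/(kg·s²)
M = 2.79 × 10^27 kg
GM = G × M = 6.674 × 10^-11 × 2.79 × 10^27 = 1.86205 × 10^17 m³/s²
a = 2.931 Mm = 2.931 × 10^6 m
a³ = 2.51795 × 10^19 m³
T = 2π √(a³/GM) = 2π √((2.51795 × 10^19) / (1.86205 × 10^17)) = 2π × 11.6286 s
T = 73.0648 s ≈ 1.218 minutes

Final answer: 1.218 minutes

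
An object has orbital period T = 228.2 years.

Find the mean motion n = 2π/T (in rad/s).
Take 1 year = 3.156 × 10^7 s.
T = 228.2 years = 7.20199 × 10^9 s
n = 2π / (7.20199 × 10^9 s) = 8.72423 × 10^-10 rad/s ≈ 8.724 × 10^-10 rad/s

Final answer: n = 8.724 × 10^-10 rad/s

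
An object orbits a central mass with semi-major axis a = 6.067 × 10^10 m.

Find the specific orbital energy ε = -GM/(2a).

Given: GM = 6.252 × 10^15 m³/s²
a = 6.067 × 10^10 m
GM = 6.252 × 10^15 m³/s²
2a = 1.2134 × 10^11 m
ε = −GM/(2a) = -51524.6 J/kg ≈ -51.52 kJ/kg

Final answer: -51.52 kJ/kg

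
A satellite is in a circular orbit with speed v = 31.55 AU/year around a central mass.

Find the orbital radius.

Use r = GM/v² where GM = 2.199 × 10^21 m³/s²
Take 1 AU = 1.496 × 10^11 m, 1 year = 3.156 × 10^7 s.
v = 31.55 AU/year = 149553 m/s
GM = 2.199 × 10^21 m³/s²
v² = 2.2366 × 10^10 m²/s²
r = GM/v² = (2.199 × 10^21) / (2.2366 × 10^10) = 9.8319 × 10^10 m ≈ 0.6572 AU

Final answer: 0.6572 AU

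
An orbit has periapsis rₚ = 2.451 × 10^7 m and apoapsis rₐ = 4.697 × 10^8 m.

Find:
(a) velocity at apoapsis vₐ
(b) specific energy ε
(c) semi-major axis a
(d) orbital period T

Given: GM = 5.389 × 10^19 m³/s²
rₚ = 2.451 × 10^7 m
rₐ = 4.697 × 10^8 m
GM = 5.389 × 10^19 m³/s²
a = (rₚ + rₐ)/2 = 2.47105 × 10^8 m
e = (rₐ − rₚ)/(rₐ + rₚ) = (4.4519 × 10^8) / (4.9421 × 10^8) = 0.900811
(a) vₐ² = GM (2/rₐ − 1/a) = 5.389 × 10^19 × (4.25804 × 10^-9 − 4.04686 × 10^-9) = 1.13802 × 10^10 m²/s²;  vₐ = 106678 m/s ≈ 106.7 km/s
(b) 2a = 4.9421 × 10^8 m;  ε = −GM/(2a) = -1.09043 × 10^11 J/kg ≈ -109 GJ/kg
(c) a = 2.47105 × 10^8 m ≈ 2.471 × 10^8 m
(d) a³ = 1.50884 × 10^25 m³;  T = 2π √(a³/GM) = 2π × 529.137 s = 3324.67 s ≈ 55.41 minutes

Final answer:
(a) velocity at apoapsis vₐ = 106.7 km/s
(b) specific energy ε = -109 GJ/kg
(c) semi-major axis a = 2.471 × 10^8 m
(d) orbital period T = 55.41 minutes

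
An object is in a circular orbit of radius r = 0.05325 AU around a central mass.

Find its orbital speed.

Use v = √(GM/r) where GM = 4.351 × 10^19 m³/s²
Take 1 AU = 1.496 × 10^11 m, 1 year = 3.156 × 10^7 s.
r = 0.05325 AU = 7.9662 × 10^9 m
GM = 4.351 × 10^19 m³/s²
GM/r = (4.351 × 10^19) / (7.9662 × 10^9) = 5.46183 × 10^9 m²/s²
v = √(GM/r) = 73904.2 m/s ≈ 15.59 AU/year

Final answer: 15.59 AU/year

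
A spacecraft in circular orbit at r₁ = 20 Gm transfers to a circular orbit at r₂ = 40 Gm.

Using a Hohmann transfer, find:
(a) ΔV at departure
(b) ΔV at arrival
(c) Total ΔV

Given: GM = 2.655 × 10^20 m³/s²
r₁ = 20 Gm = 2 × 10^10 m
r₂ = 40 Gm = 4 × 10^10 m
GM = 2.655 × 10^20 m³/s²
Transfer ellipse: a_t = (r₁ + r₂)/2 = 3 × 10^10 m
Circular speed at r₁: v₁ = √(GM/r₁) = 115217 m/s
Transfer speed at r₁ (periapsis): v₁ₜ = √(GM(2/r₁ − 1/a_t)) = 133041 m/s
(a) ΔV₁ = v₁ₜ − v₁ = 17824.2 m/s ≈ 17.82 km/s
Circular speed at r₂: v₂ = √(GM/r₂) = 81470.9 m/s
Transfer speed at r₂ (apoapsis): v₂ₜ = √(GM(2/r₂ − 1/a_t)) = 66520.7 m/s
(b) ΔV₂ = v₂ − v₂ₜ = 14950.2 m/s ≈ 14.95 km/s
(c) ΔV_total = ΔV₁ + ΔV₂ = 32774.3 m/s ≈ 32.77 km/s

Final answer:
(a) ΔV₁ = 17.82 km/s
(b) ΔV₂ = 14.95 km/s
(c) ΔV_total = 32.77 km/s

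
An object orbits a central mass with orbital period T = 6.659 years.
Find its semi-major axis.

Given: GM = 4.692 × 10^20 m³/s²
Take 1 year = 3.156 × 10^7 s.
T = 6.659 years = 2.10158 × 10^8 s
GM = 4.692 × 10^20 m³/s²
Kepler's third law: a³ = GM T² / (4π²)
T² = 4.41664 × 10^16 s²
a³ = (4.692 × 10^20) × (4.41664 × 10^16) / (4π²) = 5.24917 × 10^35 m³
a = (a³)^(1/3) = 8.06672 × 10^11 m ≈ 8.067 × 10^11 m

Final answer: 8.067 × 10^11 m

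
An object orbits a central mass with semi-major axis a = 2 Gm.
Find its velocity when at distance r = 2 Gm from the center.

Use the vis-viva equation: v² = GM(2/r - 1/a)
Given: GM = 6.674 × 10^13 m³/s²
a = 2 Gm = 2 × 10^9 m
r = 2 Gm = 2 × 10^9 m
GM = 6.674 × 10^13 m³/s²
2/r − 1/a = 1 × 10^-9 − 5 × 10^-10 = 5 × 10^-10 m⁻¹
v² = GM (2/r − 1/a) = 33370 m²/s²
v = 182.675 m/s ≈ 182.7 m/s

Final answer: 182.7 m/s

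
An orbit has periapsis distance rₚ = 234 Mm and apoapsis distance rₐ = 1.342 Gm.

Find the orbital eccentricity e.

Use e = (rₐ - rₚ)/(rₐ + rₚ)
rₚ = 234 Mm = 2.34 × 10^8 m
rₐ = 1.342 Gm = 1.342 × 10^9 m
rₐ − rₚ = 1.108 × 10^9 m
rₐ + rₚ = 1.576 × 10^9 m
e = (rₐ − rₚ)/(rₐ + rₚ) = 0.703046

Final answer: e = 0.703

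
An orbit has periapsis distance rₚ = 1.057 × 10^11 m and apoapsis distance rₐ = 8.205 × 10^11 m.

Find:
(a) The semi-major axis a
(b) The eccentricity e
rₚ = 1.057 × 10^11 m
rₐ = 8.205 × 10^11 m
(a) a = (rₚ + rₐ)/2 = 4.631 × 10^11 m ≈ 4.631 × 10^11 m
(b) e = (rₐ − rₚ)/(rₐ + rₚ) = (7.148 × 10^11) / (9.262 × 10^11) = 0.771756

Final answer:
(a) a = 4.631 × 10^11 m
(b) e = 0.7718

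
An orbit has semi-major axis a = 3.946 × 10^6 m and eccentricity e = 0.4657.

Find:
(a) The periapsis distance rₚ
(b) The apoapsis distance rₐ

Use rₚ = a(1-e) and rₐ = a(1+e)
a = 3.946 × 10^6 m
e = 0.4657:  1 − e = 0.5343,  1 + e = 1.4657
(a) rₚ = a(1 − e) = 3.946 × 10^6 m × 0.5343 = 2.10835 × 10^6 m ≈ 2.108 × 10^6 m
(b) rₐ = a(1 + e) = 3.946 × 10^6 m × 1.4657 = 5.78365 × 10^6 m ≈ 5.784 × 10^6 m

Final answer:
(a) rₚ = 2.108 × 10^6 m
(b) rₐ = 5.784 × 10^6 m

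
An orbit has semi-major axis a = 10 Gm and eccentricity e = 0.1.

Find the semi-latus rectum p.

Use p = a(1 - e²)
a = 10 Gm = 1 × 10^10 m
e = 0.1,  e² = 0.01,  1 − e² = 0.99
p = a(1 − e²) = 1 × 10^10 m × 0.99 = 9.9 × 10^9 m ≈ 9.9 Gm

Final answer: p = 9.9 Gm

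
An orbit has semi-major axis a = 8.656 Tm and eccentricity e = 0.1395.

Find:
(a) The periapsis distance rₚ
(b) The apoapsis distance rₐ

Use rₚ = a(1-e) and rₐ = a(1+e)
a = 8.656 Tm = 8.656 × 10^12 m
e = 0.1395:  1 − e = 0.8605,  1 + e = 1.1395
(a) rₚ = a(1 − e) = 8.656 × 10^12 m × 0.8605 = 7.44849 × 10^12 m ≈ 7.448 Tm
(b) rₐ = a(1 + e) = 8.656 × 10^12 m × 1.1395 = 9.86351 × 10^12 m ≈ 9.864 Tm

Final answer:
(a) rₚ = 7.448 Tm
(b) rₐ = 9.864 Tm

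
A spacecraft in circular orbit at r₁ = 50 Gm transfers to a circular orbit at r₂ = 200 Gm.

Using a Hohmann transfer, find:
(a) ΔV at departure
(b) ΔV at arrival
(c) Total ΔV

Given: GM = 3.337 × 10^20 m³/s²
r₁ = 50 Gm = 5 × 10^10 m
r₂ = 200 Gm = 2 × 10^11 m
GM = 3.337 × 10^20 m³/s²
Transfer ellipse: a_t = (r₁ + r₂)/2 = 1.25 × 10^11 m
Circular speed at r₁: v₁ = √(GM/r₁) = 81694.6 m/s
Transfer speed at r₁ (periapsis): v₁ₜ = √(GM(2/r₁ − 1/a_t)) = 103336 m/s
(a) ΔV₁ = v₁ₜ − v₁ = 21641.8 m/s ≈ 21.64 km/s
Circular speed at r₂: v₂ = √(GM/r₂) = 40847.3 m/s
Transfer speed at r₂ (apoapsis): v₂ₜ = √(GM(2/r₂ − 1/a_t)) = 25834.1 m/s
(b) ΔV₂ = v₂ − v₂ₜ = 15013.2 m/s ≈ 15.01 km/s
(c) ΔV_total = ΔV₁ + ΔV₂ = 36655 m/s ≈ 36.65 km/s

Final answer:
(a) ΔV₁ = 21.64 km/s
(b) ΔV₂ = 15.01 km/s
(c) ΔV_total = 36.65 km/s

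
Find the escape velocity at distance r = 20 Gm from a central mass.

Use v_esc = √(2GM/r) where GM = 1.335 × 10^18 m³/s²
r = 20 Gm = 2 × 10^10 m
GM = 1.335 × 10^18 m³/s²
2GM/r = 2 × (1.335 × 10^18) / (2 × 10^10) = 1.335 × 10^8 m²/s²
v_esc = √(2GM/r) = 11554.2 m/s ≈ 11.55 km/s

Final answer: 11.55 km/s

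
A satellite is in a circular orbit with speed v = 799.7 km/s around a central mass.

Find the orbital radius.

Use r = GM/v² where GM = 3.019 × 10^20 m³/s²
v = 799.7 km/s = 799700 m/s
GM = 3.019 × 10^20 m³/s²
v² = 6.3952 × 10^11 m²/s²
r = GM/v² = (3.019 × 10^20) / (6.3952 × 10^11) = 4.72073 × 10^8 m ≈ 472.1 Mm

Final answer: 472.1 Mm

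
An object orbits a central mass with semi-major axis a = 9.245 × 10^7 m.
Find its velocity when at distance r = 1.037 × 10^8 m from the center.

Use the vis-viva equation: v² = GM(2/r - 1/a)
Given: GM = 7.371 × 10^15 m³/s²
a = 9.245 × 10^7 m
r = 1.037 × 10^8 m
GM = 7.371 × 10^15 m³/s²
2/r − 1/a = 1.92864 × 10^-8 − 1.08167 × 10^-8 = 8.46975 × 10^-9 m⁻¹
v² = GM (2/r − 1/a) = 6.24305 × 10^7 m²/s²
v = 7901.3 m/s ≈ 7.901 km/s

Final answer: 7.901 km/s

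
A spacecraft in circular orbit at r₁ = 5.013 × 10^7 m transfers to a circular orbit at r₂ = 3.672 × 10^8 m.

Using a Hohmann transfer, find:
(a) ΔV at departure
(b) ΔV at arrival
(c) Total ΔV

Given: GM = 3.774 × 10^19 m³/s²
r₁ = 5.013 × 10^7 m
r₂ = 3.672 × 10^8 m
GM = 3.774 × 10^19 m³/s²
Transfer ellipse: a_t = (r₁ + r₂)/2 = 2.08665 × 10^8 m
Circular speed at r₁: v₁ = √(GM/r₁) = 867665 m/s
Transfer speed at r₁ (periapsis): v₁ₜ = √(GM(2/r₁ − 1/a_t)) = 1.15101 × 10^6 m/s
(a) ΔV₁ = v₁ₜ − v₁ = 283344 m/s ≈ 283.3 km/s
Circular speed at r₂: v₂ = √(GM/r₂) = 320590 m/s
Transfer speed at r₂ (apoapsis): v₂ₜ = √(GM(2/r₂ − 1/a_t)) = 157135 m/s
(b) ΔV₂ = v₂ − v₂ₜ = 163454 m/s ≈ 163.5 km/s
(c) ΔV_total = ΔV₁ + ΔV₂ = 446798 m/s ≈ 446.8 km/s

Final answer:
(a) ΔV₁ = 283.3 km/s
(b) ΔV₂ = 163.5 km/s
(c) ΔV_total = 446.8 km/s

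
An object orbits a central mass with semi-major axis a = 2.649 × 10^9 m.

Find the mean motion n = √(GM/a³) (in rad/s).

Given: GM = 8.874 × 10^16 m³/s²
a = 2.649 × 10^9 m
GM = 8.874 × 10^16 m³/s²
a³ = 1.85886 × 10^28 m³
GM/a³ = (8.874 × 10^16) / (1.85886 × 10^28) = 4.7739 × 10^-12 s⁻²
n = √(GM/a³) = 2.18493 × 10^-6 rad/s ≈ 2.185 × 10^-6 rad/s

Final answer: n = 2.185 × 10^-6 rad/s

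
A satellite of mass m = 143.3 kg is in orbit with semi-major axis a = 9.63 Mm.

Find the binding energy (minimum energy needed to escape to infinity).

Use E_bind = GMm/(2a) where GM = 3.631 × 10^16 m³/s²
a = 9.63 Mm = 9.63 × 10^6 m
GM = 3.631 × 10^16 m³/s²
m = 143.3 kg
GMm = 3.631 × 10^16 × 143.3 = 5.20322 × 10^18 m³·kg/s²
2a = 1.926 × 10^7 m
E_bind = GMm/(2a) = 2.70157 × 10^11 J ≈ 270.2 GJ

Final answer: 270.2 GJ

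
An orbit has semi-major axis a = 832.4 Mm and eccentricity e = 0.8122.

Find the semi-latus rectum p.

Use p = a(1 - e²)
a = 832.4 Mm = 8.324 × 10^8 m
e = 0.8122,  e² = 0.659669,  1 − e² = 0.340331
p = a(1 − e²) = 8.324 × 10^8 m × 0.340331 = 2.83292 × 10^8 m ≈ 283.3 Mm

Final answer: p = 283.3 Mm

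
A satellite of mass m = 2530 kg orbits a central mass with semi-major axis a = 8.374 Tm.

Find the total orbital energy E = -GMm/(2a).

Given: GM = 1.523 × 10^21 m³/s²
a = 8.374 Tm = 8.374 × 10^12 m
GM = 1.523 × 10^21 m³/s²
2a = 1.6748 × 10^13 m
GMm = 1.523 × 10^21 × 2530 = 3.85319 × 10^24 m³·kg/s²
E = −GMm/(2a) = -2.30069 × 10^11 J ≈ -230.1 GJ

Final answer: -230.1 GJ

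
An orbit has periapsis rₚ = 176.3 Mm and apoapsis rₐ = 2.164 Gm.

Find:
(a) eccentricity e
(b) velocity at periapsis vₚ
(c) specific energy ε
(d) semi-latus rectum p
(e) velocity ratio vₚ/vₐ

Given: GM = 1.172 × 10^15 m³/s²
rₚ = 176.3 Mm = 1.763 × 10^8 m
rₐ = 2.164 Gm = 2.164 × 10^9 m
GM = 1.172 × 10^15 m³/s²
a = (rₚ + rₐ)/2 = 1.17015 × 10^9 m
e = (rₐ − rₚ)/(rₐ + rₚ) = (1.9877 × 10^9) / (2.3403 × 10^9) = 0.849336
(a) e = 0.849336 ≈ 0.8493
(b) vₚ² = GM (2/rₚ − 1/a) = 1.172 × 10^15 × (1.13443 × 10^-8 − 8.54591 × 10^-10) = 1.22939 × 10^7 m²/s²;  vₚ = 3506.27 m/s ≈ 3.506 km/s
(c) 2a = 2.3403 × 10^9 m;  ε = −GM/(2a) = -500790 J/kg ≈ -500.8 kJ/kg
(d) 1 − e² = 0.278629;  p = a(1 − e²) = 1.17015 × 10^9 × 0.278629 = 3.26038 × 10^8 m ≈ 326 Mm
(e) vₚ/vₐ = rₐ/rₚ (angular momentum) = (2.164 × 10^9) / (1.763 × 10^8) = 12.2745 ≈ 12.27

Final answer:
(a) eccentricity e = 0.8493
(b) velocity at periapsis vₚ = 3.506 km/s
(c) specific energy ε = -500.8 kJ/kg
(d) semi-latus rectum p = 326 Mm
(e) velocity ratio vₚ/vₐ = 12.27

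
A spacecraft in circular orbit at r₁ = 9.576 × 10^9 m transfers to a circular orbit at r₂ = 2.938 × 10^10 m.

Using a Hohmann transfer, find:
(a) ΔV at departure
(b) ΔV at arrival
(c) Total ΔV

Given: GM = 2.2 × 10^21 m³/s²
r₁ = 9.576 × 10^9 m
r₂ = 2.938 × 10^10 m
GM = 2.2 × 10^21 m³/s²
Transfer ellipse: a_t = (r₁ + r₂)/2 = 1.9478 × 10^10 m
Circular speed at r₁: v₁ = √(GM/r₁) = 479313 m/s
Transfer speed at r₁ (periapsis): v₁ₜ = √(GM(2/r₁ − 1/a_t)) = 588671 m/s
(a) ΔV₁ = v₁ₜ − v₁ = 109358 m/s ≈ 109.4 km/s
Circular speed at r₂: v₂ = √(GM/r₂) = 273644 m/s
Transfer speed at r₂ (apoapsis): v₂ₜ = √(GM(2/r₂ − 1/a_t)) = 191869 m/s
(b) ΔV₂ = v₂ − v₂ₜ = 81774.5 m/s ≈ 81.77 km/s
(c) ΔV_total = ΔV₁ + ΔV₂ = 191133 m/s ≈ 191.1 km/s

Final answer:
(a) ΔV₁ = 109.4 km/s
(b) ΔV₂ = 81.77 km/s
(c) ΔV_total = 191.1 km/s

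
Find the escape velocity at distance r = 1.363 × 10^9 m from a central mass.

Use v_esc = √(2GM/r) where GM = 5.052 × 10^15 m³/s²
r = 1.363 × 10^9 m
GM = 5.052 × 10^15 m³/s²
2GM/r = 2 × (5.052 × 10^15) / (1.363 × 10^9) = 7.41306 × 10^6 m²/s²
v_esc = √(2GM/r) = 2722.69 m/s ≈ 2.723 km/s

Final answer: 2.723 km/s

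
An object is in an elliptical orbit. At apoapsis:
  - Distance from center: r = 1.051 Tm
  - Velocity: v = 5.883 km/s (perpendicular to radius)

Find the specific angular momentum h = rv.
r = 1.051 Tm = 1.051 × 10^12 m
v = 5.883 km/s = 5883 m/s
h = rv = 1.051 × 10^12 × 5883 = 6.18303 × 10^15 m²/s ≈ 6.183 × 10^15 m²/s

Final answer: h = 6.183 × 10^15 m²/s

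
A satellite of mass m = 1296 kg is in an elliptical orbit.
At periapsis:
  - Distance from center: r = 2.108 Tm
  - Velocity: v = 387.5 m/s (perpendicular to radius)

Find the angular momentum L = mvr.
r = 2.108 Tm = 2.108 × 10^12 m
v = 387.5 m/s
vr = 387.5 × 2.108 × 10^12 = 8.1685 × 10^14 m²/s
L = m × vr = 1296 × 8.1685 × 10^14 = 1.05864 × 10^18 kg·m²/s ≈ 1.059 × 10^18 kg·m²/s

Final answer: L = 1.059 × 10^18 kg·m²/s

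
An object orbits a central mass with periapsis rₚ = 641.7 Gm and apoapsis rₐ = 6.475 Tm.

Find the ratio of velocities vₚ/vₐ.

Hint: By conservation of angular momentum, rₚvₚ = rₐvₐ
rₚ = 641.7 Gm = 6.417 × 10^11 m
rₐ = 6.475 Tm = 6.475 × 10^12 m
rₚvₚ = rₐvₐ  ⇒  vₚ/vₐ = rₐ/rₚ
vₚ/vₐ = (6.475 × 10^12) / (6.417 × 10^11) = 10.0904

Final answer: vₚ/vₐ = 10.09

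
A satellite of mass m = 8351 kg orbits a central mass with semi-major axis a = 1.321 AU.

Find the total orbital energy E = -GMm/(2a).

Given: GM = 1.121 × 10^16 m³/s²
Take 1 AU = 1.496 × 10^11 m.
a = 1.321 AU = 1.97622 × 10^11 m
GM = 1.121 × 10^16 m³/s²
2a = 3.95243 × 10^11 m
GMm = 1.121 × 10^16 × 8351 = 9.36147 × 10^19 m³·kg/s²
E = −GMm/(2a) = -2.36853 × 10^8 J ≈ -236.9 MJ

Final answer: -236.9 MJ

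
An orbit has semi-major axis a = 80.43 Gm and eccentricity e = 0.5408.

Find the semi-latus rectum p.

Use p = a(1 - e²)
a = 80.43 Gm = 8.043 × 10^10 m
e = 0.5408,  e² = 0.292465,  1 − e² = 0.707535
p = a(1 − e²) = 8.043 × 10^10 m × 0.707535 = 5.69071 × 10^10 m ≈ 56.91 Gm

Final answer: p = 56.91 Gm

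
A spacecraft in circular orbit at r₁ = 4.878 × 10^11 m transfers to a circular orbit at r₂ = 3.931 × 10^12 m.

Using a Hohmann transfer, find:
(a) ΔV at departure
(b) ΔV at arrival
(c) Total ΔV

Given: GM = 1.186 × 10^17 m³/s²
r₁ = 4.878 × 10^11 m
r₂ = 3.931 × 10^12 m
GM = 1.186 × 10^17 m³/s²
Transfer ellipse: a_t = (r₁ + r₂)/2 = 2.2094 × 10^12 m
Circular speed at r₁: v₁ = √(GM/r₁) = 493.085 m/s
Transfer speed at r₁ (periapsis): v₁ₜ = √(GM(2/r₁ − 1/a_t)) = 657.712 m/s
(a) ΔV₁ = v₁ₜ − v₁ = 164.627 m/s ≈ 164.6 m/s
Circular speed at r₂: v₂ = √(GM/r₂) = 173.696 m/s
Transfer speed at r₂ (apoapsis): v₂ₜ = √(GM(2/r₂ − 1/a_t)) = 81.6159 m/s
(b) ΔV₂ = v₂ − v₂ₜ = 92.0805 m/s ≈ 92.08 m/s
(c) ΔV_total = ΔV₁ + ΔV₂ = 256.708 m/s ≈ 256.7 m/s

Final answer:
(a) ΔV₁ = 164.6 m/s
(b) ΔV₂ = 92.08 m/s
(c) ΔV_total = 256.7 m/s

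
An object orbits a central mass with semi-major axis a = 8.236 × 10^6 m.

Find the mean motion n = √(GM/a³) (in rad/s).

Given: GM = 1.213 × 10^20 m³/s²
a = 8.236 × 10^6 m
GM = 1.213 × 10^20 m³/s²
a³ = 5.58662 × 10^20 m³
GM/a³ = (1.213 × 10^20) / (5.58662 × 10^20) = 0.217126 s⁻²
n = √(GM/a³) = 0.465968 rad/s ≈ 0.466 rad/s

Final answer: n = 0.466 rad/s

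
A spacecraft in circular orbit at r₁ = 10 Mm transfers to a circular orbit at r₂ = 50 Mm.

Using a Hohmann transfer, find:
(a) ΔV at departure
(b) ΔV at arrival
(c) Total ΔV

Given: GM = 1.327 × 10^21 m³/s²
r₁ = 10 Mm = 1 × 10^7 m
r₂ = 50 Mm = 5 × 10^7 m
GM = 1.327 × 10^21 m³/s²
Transfer ellipse: a_t = (r₁ + r₂)/2 = 3 × 10^7 m
Circular speed at r₁: v₁ = √(GM/r₁) = 1.15195 × 10^7 m/s
Transfer speed at r₁ (periapsis): v₁ₜ = √(GM(2/r₁ − 1/a_t)) = 1.48717 × 10^7 m/s
(a) ΔV₁ = v₁ₜ − v₁ = 3.35212 × 10^6 m/s ≈ 3352 km/s
Circular speed at r₂: v₂ = √(GM/r₂) = 5.1517 × 10^6 m/s
Transfer speed at r₂ (apoapsis): v₂ₜ = √(GM(2/r₂ − 1/a_t)) = 2.97433 × 10^6 m/s
(b) ΔV₂ = v₂ − v₂ₜ = 2.17736 × 10^6 m/s ≈ 2177 km/s
(c) ΔV_total = ΔV₁ + ΔV₂ = 5.52949 × 10^6 m/s ≈ 5529 km/s

Final answer:
(a) ΔV₁ = 3352 km/s
(b) ΔV₂ = 2177 km/s
(c) ΔV_total = 5529 km/s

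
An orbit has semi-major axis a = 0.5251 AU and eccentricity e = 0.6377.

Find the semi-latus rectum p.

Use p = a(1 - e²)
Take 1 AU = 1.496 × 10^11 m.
a = 0.5251 AU = 7.8555 × 10^10 m
e = 0.6377,  e² = 0.406661,  1 − e² = 0.593339
p = a(1 − e²) = 7.8555 × 10^10 m × 0.593339 = 4.66097 × 10^10 m ≈ 0.3116 AU

Final answer: p = 0.3116 AU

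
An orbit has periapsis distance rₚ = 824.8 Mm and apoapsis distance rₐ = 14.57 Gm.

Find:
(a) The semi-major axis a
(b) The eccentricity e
rₚ = 824.8 Mm = 8.248 × 10^8 m
rₐ = 14.57 Gm = 1.457 × 10^10 m
(a) a = (rₚ + rₐ)/2 = 7.6974 × 10^9 m ≈ 7.697 Gm
(b) e = (rₐ − rₚ)/(rₐ + rₚ) = (1.37452 × 10^10) / (1.53948 × 10^10) = 0.892847

Final answer:
(a) a = 7.697 Gm
(b) e = 0.8928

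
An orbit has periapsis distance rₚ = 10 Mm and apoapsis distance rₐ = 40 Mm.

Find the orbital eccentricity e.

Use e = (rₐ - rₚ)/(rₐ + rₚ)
rₚ = 10 Mm = 1 × 10^7 m
rₐ = 40 Mm = 4 × 10^7 m
rₐ − rₚ = 3 × 10^7 m
rₐ + rₚ = 5 × 10^7 m
e = (rₐ − rₚ)/(rₐ + rₚ) = 0.6

Final answer: e = 0.6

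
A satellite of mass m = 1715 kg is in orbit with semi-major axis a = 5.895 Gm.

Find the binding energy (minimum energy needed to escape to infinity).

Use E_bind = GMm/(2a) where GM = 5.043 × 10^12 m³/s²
a = 5.895 Gm = 5.895 × 10^9 m
GM = 5.043 × 10^12 m³/s²
m = 1715 kg
GMm = 5.043 × 10^12 × 1715 = 8.64874 × 10^15 m³·kg/s²
2a = 1.179 × 10^10 m
E_bind = GMm/(2a) = 733566 J ≈ 733.6 kJ

Final answer: 733.6 kJ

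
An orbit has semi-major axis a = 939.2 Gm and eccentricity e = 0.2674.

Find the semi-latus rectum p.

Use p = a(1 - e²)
a = 939.2 Gm = 9.392 × 10^11 m
e = 0.2674,  e² = 0.0715028,  1 − e² = 0.928497
p = a(1 − e²) = 9.392 × 10^11 m × 0.928497 = 8.72045 × 10^11 m ≈ 872 Gm

Final answer: p = 872 Gm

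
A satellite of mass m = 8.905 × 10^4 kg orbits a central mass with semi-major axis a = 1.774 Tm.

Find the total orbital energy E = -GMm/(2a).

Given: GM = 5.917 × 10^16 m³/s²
a = 1.774 Tm = 1.774 × 10^12 m
GM = 5.917 × 10^16 m³/s²
2a = 3.548 × 10^12 m
GMm = 5.917 × 10^16 × 89050 = 5.26909 × 10^21 m³·kg/s²
E = −GMm/(2a) = -1.48509 × 10^9 J ≈ -1.485 GJ

Final answer: -1.485 GJ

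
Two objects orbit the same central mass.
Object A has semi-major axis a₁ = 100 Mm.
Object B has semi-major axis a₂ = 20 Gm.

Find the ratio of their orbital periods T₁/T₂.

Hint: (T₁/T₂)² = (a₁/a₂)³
a₁ = 100 Mm = 1 × 10^8 m
a₂ = 20 Gm = 2 × 10^10 m
a₁/a₂ = 0.005
T₁/T₂ = (a₁/a₂)^(3/2) = (0.005)^1.5 = 0.000353553

Final answer: T₁/T₂ = 0.0003536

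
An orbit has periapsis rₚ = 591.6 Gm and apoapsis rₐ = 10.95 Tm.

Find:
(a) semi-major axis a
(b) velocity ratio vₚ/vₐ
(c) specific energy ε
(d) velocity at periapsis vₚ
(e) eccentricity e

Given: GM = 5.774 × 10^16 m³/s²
rₚ = 591.6 Gm = 5.916 × 10^11 m
rₐ = 10.95 Tm = 1.095 × 10^13 m
GM = 5.774 × 10^16 m³/s²
a = (rₚ + rₐ)/2 = 5.7708 × 10^12 m
e = (rₐ − rₚ)/(rₐ + rₚ) = (1.03584 × 10^13) / (1.15416 × 10^13) = 0.897484
(a) a = 5.7708 × 10^12 m ≈ 5.771 Tm
(b) vₚ/vₐ = rₐ/rₚ (angular momentum) = (1.095 × 10^13) / (5.916 × 10^11) = 18.5091 ≈ 18.51
(c) 2a = 1.15416 × 10^13 m;  ε = −GM/(2a) = -5002.77 J/kg ≈ -5.003 kJ/kg
(d) vₚ² = GM (2/rₚ − 1/a) = 5.774 × 10^16 × (3.38066 × 10^-12 − 1.73286 × 10^-13) = 185194 m²/s²;  vₚ = 430.342 m/s ≈ 430.3 m/s
(e) e = 0.897484 ≈ 0.8975

Final answer:
(a) semi-major axis a = 5.771 Tm
(b) velocity ratio vₚ/vₐ = 18.51
(c) specific energy ε = -5.003 kJ/kg
(d) velocity at periapsis vₚ = 430.3 m/s
(e) eccentricity e = 0.8975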